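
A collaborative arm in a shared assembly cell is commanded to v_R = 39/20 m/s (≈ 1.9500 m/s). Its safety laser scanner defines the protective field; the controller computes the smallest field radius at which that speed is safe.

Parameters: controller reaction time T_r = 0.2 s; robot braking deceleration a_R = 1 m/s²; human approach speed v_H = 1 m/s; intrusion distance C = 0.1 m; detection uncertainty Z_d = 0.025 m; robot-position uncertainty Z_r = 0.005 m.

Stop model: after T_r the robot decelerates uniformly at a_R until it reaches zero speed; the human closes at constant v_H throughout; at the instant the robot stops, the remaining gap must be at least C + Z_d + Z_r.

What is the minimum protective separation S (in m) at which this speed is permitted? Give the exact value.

T_s = v_R/a_R = (39/20)/1 = 1.9500 s
robot covers v_R·T_r = 1.9500·0.2000 = 0.3900 m before braking
robot covers 1.9500·1.9500 − ½·1.0000·1.9500² = 1.9013 m while stopping
human over T_r+T_s: 1.0000·(0.2000+1.9500) = 2.1500 m
residual clearance needed = 0.1000+0.0250+0.0050 = 0.1300 m
S_min ≈ 0.3900+1.9013+2.1500+0.1300  ⇒  S_min = 3657/800 m

S_min = 3657/800 m = 4.5713 m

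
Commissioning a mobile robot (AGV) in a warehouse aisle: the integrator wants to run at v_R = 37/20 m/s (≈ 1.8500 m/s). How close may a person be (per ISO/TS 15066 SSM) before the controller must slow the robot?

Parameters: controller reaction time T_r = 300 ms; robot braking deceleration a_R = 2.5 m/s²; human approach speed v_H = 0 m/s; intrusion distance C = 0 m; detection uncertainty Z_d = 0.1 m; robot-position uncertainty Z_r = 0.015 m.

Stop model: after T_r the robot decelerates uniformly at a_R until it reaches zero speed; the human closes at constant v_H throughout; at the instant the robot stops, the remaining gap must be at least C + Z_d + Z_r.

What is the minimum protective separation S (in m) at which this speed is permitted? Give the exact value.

stop time T_s = (37/20)/(5/2) = 0.7400 s
reaction-phase robot travel = 1.8500·0.3000 = 0.5550 m
robot under decel: 1.8500²/(2·2.5000) = 0.6845 m
person approaches 0.0000·(0.3000+0.7400) = 0.0000 m
margins: 0.0000+0.1000+0.0150 = 0.1150 m
S_min ≈ 0.5550+0.6845+0.0000+0.1150  ⇒  S_min = 2709/2000 m

S_min = 2709/2000 m = 1.3545 m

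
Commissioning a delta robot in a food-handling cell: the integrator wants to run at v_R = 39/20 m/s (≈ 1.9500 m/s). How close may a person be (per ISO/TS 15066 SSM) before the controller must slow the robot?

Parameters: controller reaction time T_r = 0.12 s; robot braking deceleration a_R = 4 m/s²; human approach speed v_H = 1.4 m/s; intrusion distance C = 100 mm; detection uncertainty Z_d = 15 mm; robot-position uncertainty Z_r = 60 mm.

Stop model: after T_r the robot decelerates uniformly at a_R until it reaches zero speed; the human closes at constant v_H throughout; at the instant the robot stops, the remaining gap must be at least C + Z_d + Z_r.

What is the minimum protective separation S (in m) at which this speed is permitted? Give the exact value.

S_min = 27757/16000 m = 1.7348 m

T_s = v_R/a_R = (39/20)/4 = 0.4875 s
robot covers v_R·T_r = 1.9500·0.1200 = 0.2340 m before braking
robot under decel: 1.9500²/(2·4.0000) = 0.4753 m
human closes 1.4000·0.6075 = 0.8505 m
residual clearance needed = 0.1000+0.0150+0.0600 = 0.1750 m
S_min ≈ 0.2340+0.4753+0.8505+0.1750  ⇒  S_min = 27757/16000 m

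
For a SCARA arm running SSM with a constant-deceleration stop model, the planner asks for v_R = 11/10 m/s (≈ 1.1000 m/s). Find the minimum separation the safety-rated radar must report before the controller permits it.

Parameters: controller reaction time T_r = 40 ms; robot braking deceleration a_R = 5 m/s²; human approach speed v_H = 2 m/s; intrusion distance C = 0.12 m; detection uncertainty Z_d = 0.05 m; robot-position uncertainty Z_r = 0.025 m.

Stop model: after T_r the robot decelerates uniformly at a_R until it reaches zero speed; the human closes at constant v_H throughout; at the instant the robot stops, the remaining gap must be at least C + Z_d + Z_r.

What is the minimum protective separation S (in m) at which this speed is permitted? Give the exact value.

T_s = v_R/a_R = (11/10)/5 = 0.2200 s
robot covers v_R·T_r = 1.1000·0.0400 = 0.0440 m before braking
robot covers 1.1000·0.2200 − ½·5.0000·0.2200² = 0.1210 m while stopping
human over T_r+T_s: 2.0000·(0.0400+0.2200) = 0.5200 m
C+Z_d+Z_r = 0.1200+0.0500+0.0250 = 0.1950 m
S_min ≈ 0.0440+0.1210+0.5200+0.1950  ⇒  S_min = 22/25 m

S_min = 22/25 m = 0.8800 m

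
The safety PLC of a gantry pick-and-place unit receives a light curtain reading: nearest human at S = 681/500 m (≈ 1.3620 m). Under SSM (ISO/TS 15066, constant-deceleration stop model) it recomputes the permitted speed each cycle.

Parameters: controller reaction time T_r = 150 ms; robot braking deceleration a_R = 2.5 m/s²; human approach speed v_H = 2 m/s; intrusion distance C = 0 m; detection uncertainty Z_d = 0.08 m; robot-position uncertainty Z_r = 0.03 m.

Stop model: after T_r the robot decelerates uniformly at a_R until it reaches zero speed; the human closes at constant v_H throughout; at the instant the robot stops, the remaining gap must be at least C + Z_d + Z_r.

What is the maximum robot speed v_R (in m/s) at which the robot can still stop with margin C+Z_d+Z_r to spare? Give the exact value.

v_R_max = 17/20 m/s = 0.8500 m/s

at the boundary: (1/5)·v² + (19/20)·v + (-119/125) = 0
  disc = (19/20)² − 4·(1/5)·(-119/125) = 16641/10000 ; √disc = 129/100
  v_R = (−(19/20) + 129/100) / (2·(1/5)) = 17/20 m/s
check:
T_s = v_R/a_R = (17/20)/(5/2) = 0.3400 s
reaction-phase robot travel = 0.8500·0.1500 = 0.1275 m
robot under decel: 0.8500²/(2·2.5000) = 0.1445 m
human over T_r+T_s: 2.0000·(0.1500+0.3400) = 0.9800 m
C+Z_d+Z_r = 0.0000+0.0800+0.0300 = 0.1100 m
sum ≈ 0.1275+0.1445+0.9800+0.1100 ≈ 1.3620 m = S ✓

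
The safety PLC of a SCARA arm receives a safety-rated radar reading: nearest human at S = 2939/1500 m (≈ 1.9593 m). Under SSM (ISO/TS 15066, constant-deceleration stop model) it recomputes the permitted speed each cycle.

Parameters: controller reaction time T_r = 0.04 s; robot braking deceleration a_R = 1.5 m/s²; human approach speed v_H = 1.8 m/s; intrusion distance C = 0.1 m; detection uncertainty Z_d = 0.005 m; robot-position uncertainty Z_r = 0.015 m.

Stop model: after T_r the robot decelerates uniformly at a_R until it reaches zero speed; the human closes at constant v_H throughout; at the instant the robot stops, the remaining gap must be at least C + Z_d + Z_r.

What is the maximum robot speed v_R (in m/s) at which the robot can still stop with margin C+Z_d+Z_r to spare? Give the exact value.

quadratic (1/3)·v² + (31/25)·v + (-2651/1500) = 0
  disc = (31/25)² − 4·(1/3)·(-2651/1500) = 21904/5625 ; √disc = 148/75
  v_R = (−(31/25) + 148/75) / (2·(1/3)) = 11/10 m/s
check:
T_s = v_R/a_R = (11/10)/(3/2) = 0.7333 s
robot in T_r: 1.1000·0.0400 = 0.0440 m
robot covers 1.1000·0.7333 − ½·1.5000·0.7333² = 0.4033 m while stopping
human over T_r+T_s: 1.8000·(0.0400+0.7333) = 1.3920 m
C+Z_d+Z_r = 0.1000+0.0050+0.0150 = 0.1200 m
sum ≈ 0.0440+0.4033+1.3920+0.1200 ≈ 1.9593 m = S ✓

v_R_max = 11/10 m/s = 1.1000 m/s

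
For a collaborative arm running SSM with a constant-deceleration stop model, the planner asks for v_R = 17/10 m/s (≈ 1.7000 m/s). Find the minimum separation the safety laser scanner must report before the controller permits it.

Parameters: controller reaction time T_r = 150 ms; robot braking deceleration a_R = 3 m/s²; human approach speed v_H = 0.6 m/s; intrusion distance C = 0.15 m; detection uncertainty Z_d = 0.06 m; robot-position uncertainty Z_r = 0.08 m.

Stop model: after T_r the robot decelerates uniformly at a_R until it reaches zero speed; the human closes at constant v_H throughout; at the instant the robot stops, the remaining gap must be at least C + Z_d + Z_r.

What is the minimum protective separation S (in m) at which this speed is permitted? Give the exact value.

stop time T_s = (17/10)/3 = 0.5667 s
robot in T_r: 1.7000·0.1500 = 0.2550 m
robot under decel: 1.7000²/(2·3.0000) = 0.4817 m
human over T_r+T_s: 0.6000·(0.1500+0.5667) = 0.4300 m
margins: 0.1500+0.0600+0.0800 = 0.2900 m
S_min ≈ 0.2550+0.4817+0.4300+0.2900  ⇒  S_min = 437/300 m

S_min = 437/300 m = 1.4567 m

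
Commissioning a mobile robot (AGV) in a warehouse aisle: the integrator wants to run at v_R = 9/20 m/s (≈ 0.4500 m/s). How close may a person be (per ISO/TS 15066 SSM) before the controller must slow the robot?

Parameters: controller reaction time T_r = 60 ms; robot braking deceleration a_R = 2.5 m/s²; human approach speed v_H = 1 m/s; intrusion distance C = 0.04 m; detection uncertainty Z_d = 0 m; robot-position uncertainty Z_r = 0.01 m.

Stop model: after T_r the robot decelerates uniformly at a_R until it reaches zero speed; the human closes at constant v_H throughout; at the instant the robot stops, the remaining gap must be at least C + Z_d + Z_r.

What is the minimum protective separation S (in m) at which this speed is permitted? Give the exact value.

S_min = 143/400 m = 0.3575 m

braking lasts T_s = (9/20)/(5/2) = 0.1800 s
robot covers v_R·T_r = 0.4500·0.0600 = 0.0270 m before braking
robot covers 0.4500·0.1800 − ½·2.5000·0.1800² = 0.0405 m while stopping
human closes 1.0000·0.2400 = 0.2400 m
C+Z_d+Z_r = 0.0400+0.0000+0.0100 = 0.0500 m
S_min ≈ 0.0270+0.0405+0.2400+0.0500  ⇒  S_min = 143/400 m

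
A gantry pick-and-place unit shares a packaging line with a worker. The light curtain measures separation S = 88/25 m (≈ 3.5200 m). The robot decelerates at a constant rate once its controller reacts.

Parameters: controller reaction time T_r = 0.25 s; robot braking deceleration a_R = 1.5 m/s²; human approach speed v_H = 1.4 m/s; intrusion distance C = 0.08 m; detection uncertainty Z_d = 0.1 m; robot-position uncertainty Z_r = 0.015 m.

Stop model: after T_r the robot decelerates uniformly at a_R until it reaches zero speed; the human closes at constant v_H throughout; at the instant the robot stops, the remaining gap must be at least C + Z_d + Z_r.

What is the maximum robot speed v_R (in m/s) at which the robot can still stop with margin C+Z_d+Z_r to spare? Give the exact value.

at the boundary: (1/3)·v² + (71/60)·v + (-119/40) = 0
  disc = (71/60)² − 4·(1/3)·(-119/40) = 19321/3600 ; √disc = 139/60
  v_R = (−(71/60) + 139/60) / (2·(1/3)) = 17/10 m/s
check:
braking lasts T_s = (17/10)/(3/2) = 1.1333 s
robot covers v_R·T_r = 1.7000·0.2500 = 0.4250 m before braking
robot under decel: 1.7000²/(2·1.5000) = 0.9633 m
person approaches 1.4000·(0.2500+1.1333) = 1.9367 m
residual clearance needed = 0.0800+0.1000+0.0150 = 0.1950 m
sum ≈ 0.4250+0.9633+1.9367+0.1950 ≈ 3.5200 m = S ✓

v_R_max = 17/10 m/s = 1.7000 m/s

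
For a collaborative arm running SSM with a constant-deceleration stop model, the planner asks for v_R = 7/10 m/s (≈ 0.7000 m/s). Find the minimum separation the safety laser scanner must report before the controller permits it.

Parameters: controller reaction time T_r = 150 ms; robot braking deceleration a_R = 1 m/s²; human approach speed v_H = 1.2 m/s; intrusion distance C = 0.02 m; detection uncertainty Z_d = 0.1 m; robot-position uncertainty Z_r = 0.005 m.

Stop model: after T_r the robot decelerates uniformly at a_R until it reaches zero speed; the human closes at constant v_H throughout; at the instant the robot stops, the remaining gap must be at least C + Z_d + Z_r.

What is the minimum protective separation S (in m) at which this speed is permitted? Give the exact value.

T_s = v_R/a_R = (7/10)/1 = 0.7000 s
robot covers v_R·T_r = 0.7000·0.1500 = 0.1050 m before braking
braking distance = 0.7000²/(2·1.0000) = 0.2450 m
human closes 1.2000·0.8500 = 1.0200 m
C+Z_d+Z_r = 0.0200+0.1000+0.0050 = 0.1250 m
S_min ≈ 0.1050+0.2450+1.0200+0.1250  ⇒  S_min = 299/200 m

S_min = 299/200 m = 1.4950 m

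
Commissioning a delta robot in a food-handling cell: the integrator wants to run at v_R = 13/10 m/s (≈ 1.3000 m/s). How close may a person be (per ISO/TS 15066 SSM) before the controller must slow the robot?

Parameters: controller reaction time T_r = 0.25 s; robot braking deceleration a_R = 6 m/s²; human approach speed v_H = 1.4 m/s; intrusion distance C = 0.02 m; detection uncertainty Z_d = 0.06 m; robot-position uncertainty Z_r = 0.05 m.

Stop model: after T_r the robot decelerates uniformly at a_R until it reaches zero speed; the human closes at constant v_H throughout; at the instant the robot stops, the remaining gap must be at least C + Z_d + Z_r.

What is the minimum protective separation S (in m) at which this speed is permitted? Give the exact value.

S_min = 1499/1200 m = 1.2492 m

T_s = v_R/a_R = (13/10)/6 = 0.2167 s
robot covers v_R·T_r = 1.3000·0.2500 = 0.3250 m before braking
braking distance = 1.3000²/(2·6.0000) = 0.1408 m
human over T_r+T_s: 1.4000·(0.2500+0.2167) = 0.6533 m
margins: 0.0200+0.0600+0.0500 = 0.1300 m
S_min ≈ 0.3250+0.1408+0.6533+0.1300  ⇒  S_min = 1499/1200 m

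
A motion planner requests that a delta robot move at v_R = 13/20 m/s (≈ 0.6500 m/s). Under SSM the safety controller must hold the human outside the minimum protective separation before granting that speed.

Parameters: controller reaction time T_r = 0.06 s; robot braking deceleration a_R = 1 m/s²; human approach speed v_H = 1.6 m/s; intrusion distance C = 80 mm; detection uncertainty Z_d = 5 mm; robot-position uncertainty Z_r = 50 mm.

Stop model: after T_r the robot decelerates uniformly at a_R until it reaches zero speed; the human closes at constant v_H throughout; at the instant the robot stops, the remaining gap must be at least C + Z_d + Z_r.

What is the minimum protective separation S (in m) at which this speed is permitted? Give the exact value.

T_s = v_R/a_R = (13/20)/1 = 0.6500 s
robot in T_r: 0.6500·0.0600 = 0.0390 m
braking distance = 0.6500²/(2·1.0000) = 0.2112 m
human closes 1.6000·0.7100 = 1.1360 m
C+Z_d+Z_r = 0.0800+0.0050+0.0500 = 0.1350 m
S_min ≈ 0.0390+0.2112+1.1360+0.1350  ⇒  S_min = 1217/800 m

S_min = 1217/800 m = 1.5212 m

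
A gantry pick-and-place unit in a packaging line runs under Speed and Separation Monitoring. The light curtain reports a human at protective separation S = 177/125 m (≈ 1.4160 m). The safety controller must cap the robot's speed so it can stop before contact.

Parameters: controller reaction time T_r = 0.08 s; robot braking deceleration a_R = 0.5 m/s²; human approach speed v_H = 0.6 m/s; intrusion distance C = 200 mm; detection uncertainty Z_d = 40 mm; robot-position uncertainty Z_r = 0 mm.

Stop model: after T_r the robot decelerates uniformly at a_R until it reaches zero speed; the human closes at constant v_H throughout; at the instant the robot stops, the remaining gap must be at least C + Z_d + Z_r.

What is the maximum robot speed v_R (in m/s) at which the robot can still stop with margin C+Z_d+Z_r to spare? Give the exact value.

v_R_max = 3/5 m/s = 0.6000 m/s

quadratic (1)·v² + (32/25)·v + (-141/125) = 0
  disc = (32/25)² − 4·(1)·(-141/125) = 3844/625 ; √disc = 62/25
  v_R = (−(32/25) + 62/25) / (2·(1)) = 3/5 m/s
check:
T_s = v_R/a_R = (3/5)/(1/2) = 1.2000 s
robot covers v_R·T_r = 0.6000·0.0800 = 0.0480 m before braking
robot under decel: 0.6000²/(2·0.5000) = 0.3600 m
human over T_r+T_s: 0.6000·(0.0800+1.2000) = 0.7680 m
C+Z_d+Z_r = 0.2000+0.0400+0.0000 = 0.2400 m
sum ≈ 0.0480+0.3600+0.7680+0.2400 ≈ 1.4160 m = S ✓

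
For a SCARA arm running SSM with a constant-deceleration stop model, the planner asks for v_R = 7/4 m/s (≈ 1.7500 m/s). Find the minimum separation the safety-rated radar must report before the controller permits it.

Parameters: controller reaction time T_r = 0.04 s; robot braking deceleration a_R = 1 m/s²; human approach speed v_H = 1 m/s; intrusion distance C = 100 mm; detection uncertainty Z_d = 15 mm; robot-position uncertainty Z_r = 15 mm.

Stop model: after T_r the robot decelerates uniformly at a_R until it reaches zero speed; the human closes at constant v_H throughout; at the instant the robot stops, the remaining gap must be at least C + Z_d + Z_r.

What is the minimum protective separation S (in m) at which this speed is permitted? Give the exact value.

S_min = 2817/800 m = 3.5213 m

T_s = v_R/a_R = (7/4)/1 = 1.7500 s
robot covers v_R·T_r = 1.7500·0.0400 = 0.0700 m before braking
robot under decel: 1.7500²/(2·1.0000) = 1.5312 m
person approaches 1.0000·(0.0400+1.7500) = 1.7900 m
C+Z_d+Z_r = 0.1000+0.0150+0.0150 = 0.1300 m
S_min ≈ 0.0700+1.5312+1.7900+0.1300  ⇒  S_min = 2817/800 m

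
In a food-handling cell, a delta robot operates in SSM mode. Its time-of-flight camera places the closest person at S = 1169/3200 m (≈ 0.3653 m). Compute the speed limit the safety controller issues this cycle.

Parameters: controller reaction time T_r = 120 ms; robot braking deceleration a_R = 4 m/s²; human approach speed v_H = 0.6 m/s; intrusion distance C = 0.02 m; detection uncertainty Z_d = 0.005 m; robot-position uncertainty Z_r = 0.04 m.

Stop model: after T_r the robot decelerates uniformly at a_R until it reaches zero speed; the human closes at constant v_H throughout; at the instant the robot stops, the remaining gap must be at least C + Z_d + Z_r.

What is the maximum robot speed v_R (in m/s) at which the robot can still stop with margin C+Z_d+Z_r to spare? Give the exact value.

at the boundary: (1/8)·v² + (27/100)·v + (-3653/16000) = 0
  disc = (27/100)² − 4·(1/8)·(-3653/16000) = 29929/160000 ; √disc = 173/400
  v_R = (−(27/100) + 173/400) / (2·(1/8)) = 13/20 m/s
check:
braking lasts T_s = (13/20)/4 = 0.1625 s
robot in T_r: 0.6500·0.1200 = 0.0780 m
braking distance = 0.6500²/(2·4.0000) = 0.0528 m
human closes 0.6000·0.2825 = 0.1695 m
margins: 0.0200+0.0050+0.0400 = 0.0650 m
sum ≈ 0.0780+0.0528+0.1695+0.0650 ≈ 0.3653 m = S ✓

v_R_max = 13/20 m/s = 0.6500 m/s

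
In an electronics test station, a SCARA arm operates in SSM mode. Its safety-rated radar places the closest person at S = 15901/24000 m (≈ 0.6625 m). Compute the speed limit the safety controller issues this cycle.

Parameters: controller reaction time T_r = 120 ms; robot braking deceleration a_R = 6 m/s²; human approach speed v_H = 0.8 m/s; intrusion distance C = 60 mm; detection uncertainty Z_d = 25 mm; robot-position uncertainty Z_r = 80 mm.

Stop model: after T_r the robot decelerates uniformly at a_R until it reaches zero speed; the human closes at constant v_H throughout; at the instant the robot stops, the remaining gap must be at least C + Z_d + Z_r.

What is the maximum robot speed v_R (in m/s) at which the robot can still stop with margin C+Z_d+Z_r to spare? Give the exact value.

collect terms ⇒ (1/12)·v_R² + (19/75)·v_R + (-9637/24000) = 0
  disc = (19/75)² − 4·(1/12)·(-9637/24000) = 7921/40000 ; √disc = 89/200
  v_R = (−(19/75) + 89/200) / (2·(1/12)) = 23/20 m/s
check:
stop time T_s = (23/20)/6 = 0.1917 s
reaction-phase robot travel = 1.1500·0.1200 = 0.1380 m
braking distance = 1.1500²/(2·6.0000) = 0.1102 m
human over T_r+T_s: 0.8000·(0.1200+0.1917) = 0.2493 m
margins: 0.0600+0.0250+0.0800 = 0.1650 m
sum ≈ 0.1380+0.1102+0.2493+0.1650 ≈ 0.6625 m = S ✓

v_R_max = 23/20 m/s = 1.1500 m/s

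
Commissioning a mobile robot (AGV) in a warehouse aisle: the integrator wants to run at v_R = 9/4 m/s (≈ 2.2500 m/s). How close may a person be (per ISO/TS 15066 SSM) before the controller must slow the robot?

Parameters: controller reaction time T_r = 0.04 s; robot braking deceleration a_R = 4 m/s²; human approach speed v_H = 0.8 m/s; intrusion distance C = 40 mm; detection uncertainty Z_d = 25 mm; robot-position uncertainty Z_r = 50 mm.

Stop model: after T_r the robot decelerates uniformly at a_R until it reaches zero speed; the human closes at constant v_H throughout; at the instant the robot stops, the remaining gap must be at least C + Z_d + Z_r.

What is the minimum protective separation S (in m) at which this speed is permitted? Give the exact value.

T_s = v_R/a_R = (9/4)/4 = 0.5625 s
robot in T_r: 2.2500·0.0400 = 0.0900 m
robot covers 2.2500·0.5625 − ½·4.0000·0.5625² = 0.6328 m while stopping
human over T_r+T_s: 0.8000·(0.0400+0.5625) = 0.4820 m
residual clearance needed = 0.0400+0.0250+0.0500 = 0.1150 m
S_min ≈ 0.0900+0.6328+0.4820+0.1150  ⇒  S_min = 21117/16000 m

S_min = 21117/16000 m = 1.3198 m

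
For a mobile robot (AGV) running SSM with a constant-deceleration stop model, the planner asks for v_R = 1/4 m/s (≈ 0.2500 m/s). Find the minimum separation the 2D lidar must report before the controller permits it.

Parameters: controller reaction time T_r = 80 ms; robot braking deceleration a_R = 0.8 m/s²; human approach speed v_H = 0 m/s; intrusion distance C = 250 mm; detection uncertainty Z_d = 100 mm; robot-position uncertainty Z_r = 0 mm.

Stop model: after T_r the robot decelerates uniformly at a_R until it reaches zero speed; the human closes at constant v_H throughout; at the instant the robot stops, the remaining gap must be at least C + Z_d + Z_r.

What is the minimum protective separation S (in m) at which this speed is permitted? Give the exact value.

S_min = 1309/3200 m = 0.4091 m

braking lasts T_s = (1/4)/(4/5) = 0.3125 s
robot covers v_R·T_r = 0.2500·0.0800 = 0.0200 m before braking
robot under decel: 0.2500²/(2·0.8000) = 0.0391 m
human over T_r+T_s: 0.0000·(0.0800+0.3125) = 0.0000 m
residual clearance needed = 0.2500+0.1000+0.0000 = 0.3500 m
S_min ≈ 0.0200+0.0391+0.0000+0.3500  ⇒  S_min = 1309/3200 m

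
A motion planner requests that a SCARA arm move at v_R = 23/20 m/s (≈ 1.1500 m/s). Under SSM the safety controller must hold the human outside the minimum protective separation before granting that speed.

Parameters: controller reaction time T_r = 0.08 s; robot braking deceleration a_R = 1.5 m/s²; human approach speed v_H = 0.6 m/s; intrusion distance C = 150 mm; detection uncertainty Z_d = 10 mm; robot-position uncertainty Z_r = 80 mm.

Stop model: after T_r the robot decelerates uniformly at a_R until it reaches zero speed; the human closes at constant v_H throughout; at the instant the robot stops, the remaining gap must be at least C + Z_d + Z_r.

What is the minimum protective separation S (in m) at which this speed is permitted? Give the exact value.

T_s = v_R/a_R = (23/20)/(3/2) = 0.7667 s
robot covers v_R·T_r = 1.1500·0.0800 = 0.0920 m before braking
braking distance = 1.1500²/(2·1.5000) = 0.4408 m
human closes 0.6000·0.8467 = 0.5080 m
residual clearance needed = 0.1500+0.0100+0.0800 = 0.2400 m
S_min ≈ 0.0920+0.4408+0.5080+0.2400  ⇒  S_min = 1537/1200 m

S_min = 1537/1200 m = 1.2808 m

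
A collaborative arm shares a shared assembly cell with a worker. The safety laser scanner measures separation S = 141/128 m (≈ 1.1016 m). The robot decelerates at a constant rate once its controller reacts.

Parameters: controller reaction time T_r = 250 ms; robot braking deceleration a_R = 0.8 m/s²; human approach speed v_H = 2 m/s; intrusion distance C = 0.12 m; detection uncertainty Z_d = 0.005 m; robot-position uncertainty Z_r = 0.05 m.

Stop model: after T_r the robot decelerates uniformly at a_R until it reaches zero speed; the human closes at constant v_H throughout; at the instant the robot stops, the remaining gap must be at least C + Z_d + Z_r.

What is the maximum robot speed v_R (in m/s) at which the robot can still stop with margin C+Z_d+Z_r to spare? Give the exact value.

v_R_max = 3/20 m/s = 0.1500 m/s

quadratic (5/8)·v² + (11/4)·v + (-273/640) = 0
  disc = (11/4)² − 4·(5/8)·(-273/640) = 2209/256 ; √disc = 47/16
  v_R = (−(11/4) + 47/16) / (2·(5/8)) = 3/20 m/s
check:
stop time T_s = (3/20)/(4/5) = 0.1875 s
reaction-phase robot travel = 0.1500·0.2500 = 0.0375 m
braking distance = 0.1500²/(2·0.8000) = 0.0141 m
person approaches 2.0000·(0.2500+0.1875) = 0.8750 m
margins: 0.1200+0.0050+0.0500 = 0.1750 m
sum ≈ 0.0375+0.0141+0.8750+0.1750 ≈ 1.1016 m = S ✓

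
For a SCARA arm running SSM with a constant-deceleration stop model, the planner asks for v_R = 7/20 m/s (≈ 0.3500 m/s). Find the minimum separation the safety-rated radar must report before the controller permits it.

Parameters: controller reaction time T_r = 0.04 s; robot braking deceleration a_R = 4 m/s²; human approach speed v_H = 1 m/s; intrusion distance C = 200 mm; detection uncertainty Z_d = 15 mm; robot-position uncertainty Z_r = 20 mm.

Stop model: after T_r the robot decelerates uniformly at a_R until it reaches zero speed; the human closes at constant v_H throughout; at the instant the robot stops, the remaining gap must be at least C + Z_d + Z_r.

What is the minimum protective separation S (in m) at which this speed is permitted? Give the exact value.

braking lasts T_s = (7/20)/4 = 0.0875 s
reaction-phase robot travel = 0.3500·0.0400 = 0.0140 m
robot under decel: 0.3500²/(2·4.0000) = 0.0153 m
person approaches 1.0000·(0.0400+0.0875) = 0.1275 m
C+Z_d+Z_r = 0.2000+0.0150+0.0200 = 0.2350 m
S_min ≈ 0.0140+0.0153+0.1275+0.2350  ⇒  S_min = 6269/16000 m

S_min = 6269/16000 m = 0.3918 m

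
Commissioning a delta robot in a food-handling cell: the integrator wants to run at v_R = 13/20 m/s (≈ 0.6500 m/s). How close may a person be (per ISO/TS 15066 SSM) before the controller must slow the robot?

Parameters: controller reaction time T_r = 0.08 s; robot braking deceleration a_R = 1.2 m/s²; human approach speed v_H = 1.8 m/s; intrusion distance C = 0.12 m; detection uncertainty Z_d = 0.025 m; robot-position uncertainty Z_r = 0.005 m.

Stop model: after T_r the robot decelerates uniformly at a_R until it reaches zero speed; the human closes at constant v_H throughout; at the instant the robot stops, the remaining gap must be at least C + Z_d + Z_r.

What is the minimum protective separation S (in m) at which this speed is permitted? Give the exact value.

S_min = 35929/24000 m = 1.4970 m

T_s = v_R/a_R = (13/20)/(6/5) = 0.5417 s
reaction-phase robot travel = 0.6500·0.0800 = 0.0520 m
robot under decel: 0.6500²/(2·1.2000) = 0.1760 m
human closes 1.8000·0.6217 = 1.1190 m
residual clearance needed = 0.1200+0.0250+0.0050 = 0.1500 m
S_min ≈ 0.0520+0.1760+1.1190+0.1500  ⇒  S_min = 35929/24000 m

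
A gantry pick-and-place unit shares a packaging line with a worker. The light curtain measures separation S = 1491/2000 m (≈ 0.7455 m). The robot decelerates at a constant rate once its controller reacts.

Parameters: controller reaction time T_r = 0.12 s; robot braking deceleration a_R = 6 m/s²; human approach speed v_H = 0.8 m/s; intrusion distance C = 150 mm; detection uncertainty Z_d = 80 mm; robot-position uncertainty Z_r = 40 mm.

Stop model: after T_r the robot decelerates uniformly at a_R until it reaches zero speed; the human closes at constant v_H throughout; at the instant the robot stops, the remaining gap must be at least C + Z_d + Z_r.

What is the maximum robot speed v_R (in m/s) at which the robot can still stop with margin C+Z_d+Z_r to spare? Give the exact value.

v_R_max = 11/10 m/s = 1.1000 m/s

collect terms ⇒ (1/12)·v_R² + (19/75)·v_R + (-759/2000) = 0
  disc = (19/75)² − 4·(1/12)·(-759/2000) = 17161/90000 ; √disc = 131/300
  v_R = (−(19/75) + 131/300) / (2·(1/12)) = 11/10 m/s
check:
braking lasts T_s = (11/10)/6 = 0.1833 s
robot covers v_R·T_r = 1.1000·0.1200 = 0.1320 m before braking
braking distance = 1.1000²/(2·6.0000) = 0.1008 m
human over T_r+T_s: 0.8000·(0.1200+0.1833) = 0.2427 m
C+Z_d+Z_r = 0.1500+0.0800+0.0400 = 0.2700 m
sum ≈ 0.1320+0.1008+0.2427+0.2700 ≈ 0.7455 m = S ✓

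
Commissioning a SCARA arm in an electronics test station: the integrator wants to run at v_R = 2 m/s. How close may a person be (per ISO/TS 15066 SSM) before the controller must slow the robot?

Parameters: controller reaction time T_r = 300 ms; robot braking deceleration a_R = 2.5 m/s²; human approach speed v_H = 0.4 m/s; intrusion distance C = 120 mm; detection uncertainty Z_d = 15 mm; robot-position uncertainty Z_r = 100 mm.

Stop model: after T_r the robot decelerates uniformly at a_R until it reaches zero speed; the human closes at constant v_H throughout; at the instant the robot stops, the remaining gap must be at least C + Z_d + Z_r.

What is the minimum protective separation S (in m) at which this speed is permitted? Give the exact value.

T_s = v_R/a_R = 2/(5/2) = 0.8000 s
robot covers v_R·T_r = 2.0000·0.3000 = 0.6000 m before braking
robot under decel: 2.0000²/(2·2.5000) = 0.8000 m
person approaches 0.4000·(0.3000+0.8000) = 0.4400 m
residual clearance needed = 0.1200+0.0150+0.1000 = 0.2350 m
S_min ≈ 0.6000+0.8000+0.4400+0.2350  ⇒  S_min = 83/40 m

S_min = 83/40 m = 2.0750 m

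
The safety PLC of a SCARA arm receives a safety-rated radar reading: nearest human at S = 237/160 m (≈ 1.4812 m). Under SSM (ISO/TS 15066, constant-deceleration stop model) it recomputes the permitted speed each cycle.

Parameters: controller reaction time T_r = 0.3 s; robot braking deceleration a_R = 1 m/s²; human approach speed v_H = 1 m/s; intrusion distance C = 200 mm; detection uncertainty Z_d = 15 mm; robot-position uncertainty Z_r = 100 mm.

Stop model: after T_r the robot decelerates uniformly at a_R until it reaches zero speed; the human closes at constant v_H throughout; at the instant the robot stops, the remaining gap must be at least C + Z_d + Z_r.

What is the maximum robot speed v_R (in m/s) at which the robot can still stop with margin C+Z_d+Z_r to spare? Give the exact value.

v_R_max = 11/20 m/s = 0.5500 m/s

collect terms ⇒ (1/2)·v_R² + (13/10)·v_R + (-693/800) = 0
  disc = (13/10)² − 4·(1/2)·(-693/800) = 1369/400 ; √disc = 37/20
  v_R = (−(13/10) + 37/20) / (2·(1/2)) = 11/20 m/s
check:
T_s = v_R/a_R = (11/20)/1 = 0.5500 s
robot covers v_R·T_r = 0.5500·0.3000 = 0.1650 m before braking
braking distance = 0.5500²/(2·1.0000) = 0.1512 m
human closes 1.0000·0.8500 = 0.8500 m
margins: 0.2000+0.0150+0.1000 = 0.3150 m
sum ≈ 0.1650+0.1512+0.8500+0.3150 ≈ 1.4812 m = S ✓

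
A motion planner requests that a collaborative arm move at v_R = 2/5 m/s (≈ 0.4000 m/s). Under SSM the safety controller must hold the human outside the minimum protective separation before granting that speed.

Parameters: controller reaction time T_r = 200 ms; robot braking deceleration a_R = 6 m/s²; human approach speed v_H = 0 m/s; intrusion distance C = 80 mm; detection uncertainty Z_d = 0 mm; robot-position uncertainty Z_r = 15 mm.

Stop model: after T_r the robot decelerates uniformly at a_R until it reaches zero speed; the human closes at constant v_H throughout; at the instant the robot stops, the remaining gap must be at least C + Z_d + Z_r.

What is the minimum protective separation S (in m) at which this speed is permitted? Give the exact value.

T_s = v_R/a_R = (2/5)/6 = 0.0667 s
robot covers v_R·T_r = 0.4000·0.2000 = 0.0800 m before braking
robot covers 0.4000·0.0667 − ½·6.0000·0.0667² = 0.0133 m while stopping
human over T_r+T_s: 0.0000·(0.2000+0.0667) = 0.0000 m
residual clearance needed = 0.0800+0.0000+0.0150 = 0.0950 m
S_min ≈ 0.0800+0.0133+0.0000+0.0950  ⇒  S_min = 113/600 m

S_min = 113/600 m = 0.1883 m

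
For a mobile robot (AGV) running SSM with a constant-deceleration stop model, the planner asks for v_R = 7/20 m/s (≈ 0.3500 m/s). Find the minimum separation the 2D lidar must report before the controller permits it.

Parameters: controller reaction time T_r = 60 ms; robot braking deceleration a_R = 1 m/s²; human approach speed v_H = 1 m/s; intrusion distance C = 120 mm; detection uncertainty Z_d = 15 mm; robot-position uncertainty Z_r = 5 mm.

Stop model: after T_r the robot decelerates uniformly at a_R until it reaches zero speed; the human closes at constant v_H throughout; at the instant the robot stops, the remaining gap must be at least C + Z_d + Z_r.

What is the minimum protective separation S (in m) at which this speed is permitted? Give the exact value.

S_min = 2529/4000 m = 0.6322 m

T_s = v_R/a_R = (7/20)/1 = 0.3500 s
robot covers v_R·T_r = 0.3500·0.0600 = 0.0210 m before braking
braking distance = 0.3500²/(2·1.0000) = 0.0612 m
human over T_r+T_s: 1.0000·(0.0600+0.3500) = 0.4100 m
margins: 0.1200+0.0150+0.0050 = 0.1400 m
S_min ≈ 0.0210+0.0612+0.4100+0.1400  ⇒  S_min = 2529/4000 m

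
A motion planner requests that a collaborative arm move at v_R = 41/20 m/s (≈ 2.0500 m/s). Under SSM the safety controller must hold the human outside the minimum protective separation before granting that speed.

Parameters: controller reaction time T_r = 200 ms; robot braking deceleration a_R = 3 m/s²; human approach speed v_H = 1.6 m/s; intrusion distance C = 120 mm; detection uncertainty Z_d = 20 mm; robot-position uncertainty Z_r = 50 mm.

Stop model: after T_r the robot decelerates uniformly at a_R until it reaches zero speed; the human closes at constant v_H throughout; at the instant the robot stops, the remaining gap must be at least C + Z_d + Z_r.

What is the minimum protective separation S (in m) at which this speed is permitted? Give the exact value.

stop time T_s = (41/20)/3 = 0.6833 s
robot in T_r: 2.0500·0.2000 = 0.4100 m
robot covers 2.0500·0.6833 − ½·3.0000·0.6833² = 0.7004 m while stopping
person approaches 1.6000·(0.2000+0.6833) = 1.4133 m
C+Z_d+Z_r = 0.1200+0.0200+0.0500 = 0.1900 m
S_min ≈ 0.4100+0.7004+1.4133+0.1900  ⇒  S_min = 2171/800 m

S_min = 2171/800 m = 2.7138 m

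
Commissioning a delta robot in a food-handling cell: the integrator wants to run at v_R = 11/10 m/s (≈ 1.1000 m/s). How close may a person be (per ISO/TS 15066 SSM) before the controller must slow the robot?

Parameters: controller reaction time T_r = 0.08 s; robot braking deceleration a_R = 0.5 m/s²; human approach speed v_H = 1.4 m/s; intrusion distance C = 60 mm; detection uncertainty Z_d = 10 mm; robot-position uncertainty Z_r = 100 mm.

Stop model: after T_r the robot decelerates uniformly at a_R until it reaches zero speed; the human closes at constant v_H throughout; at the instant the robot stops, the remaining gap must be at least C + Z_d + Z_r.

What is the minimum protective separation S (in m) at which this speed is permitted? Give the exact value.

S_min = 233/50 m = 4.6600 m

stop time T_s = (11/10)/(1/2) = 2.2000 s
robot covers v_R·T_r = 1.1000·0.0800 = 0.0880 m before braking
braking distance = 1.1000²/(2·0.5000) = 1.2100 m
human over T_r+T_s: 1.4000·(0.0800+2.2000) = 3.1920 m
residual clearance needed = 0.0600+0.0100+0.1000 = 0.1700 m
S_min ≈ 0.0880+1.2100+3.1920+0.1700  ⇒  S_min = 233/50 m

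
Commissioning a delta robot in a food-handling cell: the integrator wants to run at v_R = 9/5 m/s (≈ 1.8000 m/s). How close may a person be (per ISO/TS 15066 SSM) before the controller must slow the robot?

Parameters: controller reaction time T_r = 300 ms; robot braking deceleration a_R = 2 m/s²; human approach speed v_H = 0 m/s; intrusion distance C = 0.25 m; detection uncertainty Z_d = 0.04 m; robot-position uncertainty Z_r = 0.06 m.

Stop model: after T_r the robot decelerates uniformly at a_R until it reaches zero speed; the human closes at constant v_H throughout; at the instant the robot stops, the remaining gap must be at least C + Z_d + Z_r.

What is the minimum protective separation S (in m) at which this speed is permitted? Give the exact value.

T_s = v_R/a_R = (9/5)/2 = 0.9000 s
robot covers v_R·T_r = 1.8000·0.3000 = 0.5400 m before braking
braking distance = 1.8000²/(2·2.0000) = 0.8100 m
human over T_r+T_s: 0.0000·(0.3000+0.9000) = 0.0000 m
margins: 0.2500+0.0400+0.0600 = 0.3500 m
S_min ≈ 0.5400+0.8100+0.0000+0.3500  ⇒  S_min = 17/10 m

S_min = 17/10 m = 1.7000 m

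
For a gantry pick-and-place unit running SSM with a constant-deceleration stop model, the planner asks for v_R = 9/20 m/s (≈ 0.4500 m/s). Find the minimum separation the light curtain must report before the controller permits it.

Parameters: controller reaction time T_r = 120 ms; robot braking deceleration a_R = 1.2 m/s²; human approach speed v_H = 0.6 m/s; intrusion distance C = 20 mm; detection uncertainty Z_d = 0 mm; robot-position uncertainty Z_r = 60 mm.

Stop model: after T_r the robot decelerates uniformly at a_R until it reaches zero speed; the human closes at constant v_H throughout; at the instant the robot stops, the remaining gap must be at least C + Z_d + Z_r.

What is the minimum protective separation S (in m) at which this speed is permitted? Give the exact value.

braking lasts T_s = (9/20)/(6/5) = 0.3750 s
robot in T_r: 0.4500·0.1200 = 0.0540 m
robot under decel: 0.4500²/(2·1.2000) = 0.0844 m
person approaches 0.6000·(0.1200+0.3750) = 0.2970 m
residual clearance needed = 0.0200+0.0000+0.0600 = 0.0800 m
S_min ≈ 0.0540+0.0844+0.2970+0.0800  ⇒  S_min = 4123/8000 m

S_min = 4123/8000 m = 0.5154 m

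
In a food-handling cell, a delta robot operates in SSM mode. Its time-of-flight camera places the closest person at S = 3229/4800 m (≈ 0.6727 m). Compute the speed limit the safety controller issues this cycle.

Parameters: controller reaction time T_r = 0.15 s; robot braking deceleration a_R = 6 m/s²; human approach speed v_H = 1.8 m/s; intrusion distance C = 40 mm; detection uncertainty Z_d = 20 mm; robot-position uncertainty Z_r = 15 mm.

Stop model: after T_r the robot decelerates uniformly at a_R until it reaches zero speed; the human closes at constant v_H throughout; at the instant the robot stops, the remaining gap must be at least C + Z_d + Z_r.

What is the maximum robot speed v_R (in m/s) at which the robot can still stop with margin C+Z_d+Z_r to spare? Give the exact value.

v_R_max = 13/20 m/s = 0.6500 m/s

collect terms ⇒ (1/12)·v_R² + (9/20)·v_R + (-1573/4800) = 0
  disc = (9/20)² − 4·(1/12)·(-1573/4800) = 4489/14400 ; √disc = 67/120
  v_R = (−(9/20) + 67/120) / (2·(1/12)) = 13/20 m/s
check:
T_s = v_R/a_R = (13/20)/6 = 0.1083 s
robot in T_r: 0.6500·0.1500 = 0.0975 m
robot under decel: 0.6500²/(2·6.0000) = 0.0352 m
human closes 1.8000·0.2583 = 0.4650 m
margins: 0.0400+0.0200+0.0150 = 0.0750 m
sum ≈ 0.0975+0.0352+0.4650+0.0750 ≈ 0.6727 m = S ✓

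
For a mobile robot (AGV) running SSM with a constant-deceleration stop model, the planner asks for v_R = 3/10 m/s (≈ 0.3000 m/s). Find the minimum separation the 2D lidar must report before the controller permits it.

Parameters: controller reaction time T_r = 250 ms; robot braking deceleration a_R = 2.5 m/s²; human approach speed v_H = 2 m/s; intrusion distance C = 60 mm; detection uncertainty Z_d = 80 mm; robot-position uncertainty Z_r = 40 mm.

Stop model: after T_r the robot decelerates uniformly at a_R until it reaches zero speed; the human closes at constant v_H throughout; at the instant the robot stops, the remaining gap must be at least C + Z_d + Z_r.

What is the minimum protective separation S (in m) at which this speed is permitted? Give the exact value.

braking lasts T_s = (3/10)/(5/2) = 0.1200 s
robot covers v_R·T_r = 0.3000·0.2500 = 0.0750 m before braking
robot under decel: 0.3000²/(2·2.5000) = 0.0180 m
person approaches 2.0000·(0.2500+0.1200) = 0.7400 m
C+Z_d+Z_r = 0.0600+0.0800+0.0400 = 0.1800 m
S_min ≈ 0.0750+0.0180+0.7400+0.1800  ⇒  S_min = 1013/1000 m

S_min = 1013/1000 m = 1.0130 m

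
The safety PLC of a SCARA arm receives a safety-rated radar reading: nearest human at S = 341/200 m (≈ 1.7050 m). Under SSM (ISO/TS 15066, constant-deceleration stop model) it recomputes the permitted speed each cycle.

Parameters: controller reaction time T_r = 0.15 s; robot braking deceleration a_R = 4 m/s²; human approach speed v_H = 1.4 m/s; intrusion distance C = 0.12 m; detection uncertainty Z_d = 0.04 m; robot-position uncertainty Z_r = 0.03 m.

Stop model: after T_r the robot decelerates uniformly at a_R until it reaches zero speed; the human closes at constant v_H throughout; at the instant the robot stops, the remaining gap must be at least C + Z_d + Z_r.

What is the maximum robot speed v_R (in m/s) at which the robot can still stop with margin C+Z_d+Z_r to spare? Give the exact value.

quadratic (1/8)·v² + (1/2)·v + (-261/200) = 0
  disc = (1/2)² − 4·(1/8)·(-261/200) = 361/400 ; √disc = 19/20
  v_R = (−(1/2) + 19/20) / (2·(1/8)) = 9/5 m/s
check:
stop time T_s = (9/5)/4 = 0.4500 s
robot covers v_R·T_r = 1.8000·0.1500 = 0.2700 m before braking
braking distance = 1.8000²/(2·4.0000) = 0.4050 m
human over T_r+T_s: 1.4000·(0.1500+0.4500) = 0.8400 m
C+Z_d+Z_r = 0.1200+0.0400+0.0300 = 0.1900 m
sum ≈ 0.2700+0.4050+0.8400+0.1900 ≈ 1.7050 m = S ✓

v_R_max = 9/5 m/s = 1.8000 m/s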